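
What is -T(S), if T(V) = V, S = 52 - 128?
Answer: 76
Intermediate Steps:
S = -76
-T(S) = -1*(-76) = 76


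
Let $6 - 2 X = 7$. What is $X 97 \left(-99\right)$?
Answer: $\frac{9603}{2} \approx 4801.5$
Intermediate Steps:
$X = - \frac{1}{2}$ ($X = 3 - \frac{7}{2} = - \frac{1}{2} \approx -0.5$)
$X 97 \left(-99\right) = \left(- \frac{1}{2}\right) 97 \left(-99\right) = \left(- \frac{97}{2}\right) \left(-99\right) = \frac{9603}{2}$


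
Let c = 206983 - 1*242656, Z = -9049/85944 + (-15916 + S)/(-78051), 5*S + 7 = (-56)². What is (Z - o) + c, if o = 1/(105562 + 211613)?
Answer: -8433134059218340381/236401633699800 ≈ -35673.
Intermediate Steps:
S = 3129/5 (S = -7/5 + (⅕)*(-56)² = -7/5 + (⅕)*3136 = -7/5 + 3136/5 = 3129/5 ≈ 625.80)
Z = 337676361/3726675080 (Z = -9049/85944 + (-15916 + 3129/5)/(-78051) = -9049*1/85944 - 76451/5*(-1/78051) = -9049/85944 + 76451/390255 = 337676361/3726675080 ≈ 0.090611)
o = 1/317175 ≈ 3.1528e-6
c = -35673 (c = 206983 - 242656 = -35673)
(Z - o) + c = (337676361/3726675080 - 1*1/317175) - 35673 = (337676361/3726675080 - 1/317175) - 35673 = 21419754625019/236401633699800 - 35673 = -8433134059218340381/236401633699800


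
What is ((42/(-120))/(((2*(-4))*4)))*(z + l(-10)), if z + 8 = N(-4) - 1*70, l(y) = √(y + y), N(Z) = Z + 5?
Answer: -539/640 + 7*I*√5/320 ≈ -0.84219 + 0.048914*I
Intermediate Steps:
N(Z) = 5 + Z
l(y) = √2*√y (l(y) = √(2*y) = √2*√y)
z = -77 (z = -8 + ((5 - 4) - 1*70) = -8 + (1 - 70) = -8 - 69 = -77)
((42/(-120))/(((2*(-4))*4)))*(z + l(-10)) = ((42/(-120))/(((2*(-4))*4)))*(-77 + √2*√(-10)) = ((42*(-1/120))/((-8*4)))*(-77 + √2*(I*√10)) = (-7/20/(-32))*(-77 + 2*I*√5) = (-7/20*(-1/32))*(-77 + 2*I*√5) = 7*(-77 + 2*I*√5)/640 = -539/640 + 7*I*√5/320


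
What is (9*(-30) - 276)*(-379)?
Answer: 206934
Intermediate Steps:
(9*(-30) - 276)*(-379) = (-270 - 276)*(-379) = -546*(-379) = 206934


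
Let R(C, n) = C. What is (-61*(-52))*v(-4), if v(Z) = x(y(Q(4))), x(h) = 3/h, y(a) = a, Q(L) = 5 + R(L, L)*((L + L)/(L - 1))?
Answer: 28548/47 ≈ 607.40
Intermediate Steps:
Q(L) = 5 + 2*L**2/(-1 + L) (Q(L) = 5 + L*((L + L)/(L - 1)) = 5 + L*((2*L)/(-1 + L)) = 5 + L*(2*L/(-1 + L)) = 5 + 2*L**2/(-1 + L))
v(Z) = 9/47 (v(Z) = 3/(((-5 + 2*4**2 + 5*4)/(-1 + 4))) = 3/(((-5 + 2*16 + 20)/3)) = 3/(((-5 + 32 + 20)/3)) = 3/(((1/3)*47)) = 3/(47/3) = 3*(3/47) = 9/47)
(-61*(-52))*v(-4) = -61*(-52)*(9/47) = 3172*(9/47) = 28548/47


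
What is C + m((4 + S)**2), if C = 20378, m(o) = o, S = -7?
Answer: 20387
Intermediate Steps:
C + m((4 + S)**2) = 20378 + (4 - 7)**2 = 20378 + (-3)**2 = 20378 + 9 = 20387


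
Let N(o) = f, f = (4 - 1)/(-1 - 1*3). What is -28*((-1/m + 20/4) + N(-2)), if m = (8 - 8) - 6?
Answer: -371/3 ≈ -123.67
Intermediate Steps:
m = -6 (m = 0 - 6 = -6)
f = -¾ (f = 3/(-1 - 3) = 3/(-4) = 3*(-¼) = -¾ ≈ -0.75000)
N(o) = -¾
-28*((-1/m + 20/4) + N(-2)) = -28*((-1/(-6) + 20/4) - ¾) = -28*((-1*(-⅙) + 20*(¼)) - ¾) = -28*((⅙ + 5) - ¾) = -28*(31/6 - ¾) = -28*53/12 = -371/3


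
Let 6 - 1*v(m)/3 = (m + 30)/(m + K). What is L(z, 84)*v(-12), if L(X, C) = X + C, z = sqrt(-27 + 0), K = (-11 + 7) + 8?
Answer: 2079 + 297*I*sqrt(3)/4 ≈ 2079.0 + 128.6*I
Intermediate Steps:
K = 4 (K = -4 + 8 = 4)
z = 3*I*sqrt(3) (z = sqrt(-27) = 3*I*sqrt(3) ≈ 5.1962*I)
v(m) = 18 - 3*(30 + m)/(4 + m) (v(m) = 18 - 3*(m + 30)/(m + 4) = 18 - 3*(30 + m)/(4 + m))
L(X, C) = C + X
L(z, 84)*v(-12) = (84 + 3*I*sqrt(3))*(3*(-6 + 5*(-12))/(4 - 12)) = (84 + 3*I*sqrt(3))*(3*(-6 - 60)/(-8)) = (84 + 3*I*sqrt(3))*(3*(-1/8)*(-66)) = (84 + 3*I*sqrt(3))*(99/4) = 2079 + 297*I*sqrt(3)/4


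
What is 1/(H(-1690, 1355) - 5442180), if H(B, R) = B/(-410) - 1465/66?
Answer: -2706/14726587991 ≈ -1.8375e-7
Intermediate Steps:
H(B, R) = -1465/66 - B/410 (H(B, R) = B*(-1/410) - 1465*1/66 = -B/410 - 1465/66 = -1465/66 - B/410)
1/(H(-1690, 1355) - 5442180) = 1/((-1465/66 - 1/410*(-1690)) - 5442180) = 1/((-1465/66 + 169/41) - 5442180) = 1/(-48911/2706 - 5442180) = 1/(-14726587991/2706) = -2706/14726587991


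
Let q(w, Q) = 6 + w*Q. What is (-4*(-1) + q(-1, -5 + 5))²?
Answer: 100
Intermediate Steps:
q(w, Q) = 6 + Q*w
(-4*(-1) + q(-1, -5 + 5))² = (-4*(-1) + (6 + (-5 + 5)*(-1)))² = (4 + (6 + 0*(-1)))² = (4 + (6 + 0))² = (4 + 6)² = 10² = 100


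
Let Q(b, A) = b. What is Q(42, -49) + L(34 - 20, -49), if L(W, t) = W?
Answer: 56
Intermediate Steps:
Q(42, -49) + L(34 - 20, -49) = 42 + (34 - 20) = 42 + 14 = 56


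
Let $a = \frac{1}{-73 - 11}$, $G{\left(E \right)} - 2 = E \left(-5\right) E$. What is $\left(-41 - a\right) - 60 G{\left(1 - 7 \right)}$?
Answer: $\frac{893677}{84} \approx 10639.0$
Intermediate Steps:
$G{\left(E \right)} = 2 - 5 E^{2}$ ($G{\left(E \right)} = 2 + E \left(-5\right) E = 2 + - 5 E E = 2 - 5 E^{2}$)
$a = - \frac{1}{84}$ ($a = \frac{1}{-84} = - \frac{1}{84} \approx -0.011905$)
$\left(-41 - a\right) - 60 G{\left(1 - 7 \right)} = \left(-41 - - \frac{1}{84}\right) - 60 \left(2 - 5 \left(1 - 7\right)^{2}\right) = \left(-41 + \frac{1}{84}\right) - 60 \left(2 - 5 \left(1 - 7\right)^{2}\right) = - \frac{3443}{84} - 60 \left(2 - 5 \left(-6\right)^{2}\right) = - \frac{3443}{84} - 60 \left(2 - 180\right) = - \frac{3443}{84} - -10680 = - \frac{3443}{84} + 10680 = \frac{893677}{84}$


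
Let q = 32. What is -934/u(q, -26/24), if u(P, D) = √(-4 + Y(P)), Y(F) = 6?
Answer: -467*√2 ≈ -660.44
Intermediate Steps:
u(P, D) = √2 (u(P, D) = √(-4 + 6) = √2)
-934/u(q, -26/24) = -934*√2/2 = -467*√2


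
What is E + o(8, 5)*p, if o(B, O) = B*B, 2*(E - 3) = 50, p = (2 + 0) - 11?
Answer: -548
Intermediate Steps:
p = -9 (p = 2 - 11 = -9)
E = 28 (E = 3 + (½)*50 = 3 + 25 = 28)
o(B, O) = B²
E + o(8, 5)*p = 28 + 8²*(-9) = 28 + 64*(-9) = 28 - 576 = -548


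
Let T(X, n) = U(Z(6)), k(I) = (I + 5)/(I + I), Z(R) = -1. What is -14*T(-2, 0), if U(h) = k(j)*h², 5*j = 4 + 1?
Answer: -42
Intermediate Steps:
j = 1 (j = (4 + 1)/5 = (⅕)*5 = 1)
k(I) = (5 + I)/(2*I) (k(I) = (5 + I)/((2*I)) = (5 + I)*(1/(2*I)) = (5 + I)/(2*I))
U(h) = 3*h² (U(h) = ((½)*(5 + 1)/1)*h² = ((½)*1*6)*h² = 3*h²)
T(X, n) = 3 (T(X, n) = 3*(-1)² = 3*1 = 3)
-14*T(-2, 0) = -14*3 = -42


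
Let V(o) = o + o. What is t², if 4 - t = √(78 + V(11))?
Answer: 36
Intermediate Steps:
V(o) = 2*o
t = -6 (t = 4 - √(78 + 2*11) = 4 - √(78 + 22) = 4 - √100 = 4 - 1*10 = 4 - 10 = -6)
t² = (-6)² = 36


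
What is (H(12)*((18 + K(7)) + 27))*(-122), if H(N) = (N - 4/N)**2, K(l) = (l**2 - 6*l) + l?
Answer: -8817550/9 ≈ -9.7973e+5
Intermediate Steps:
K(l) = l**2 - 5*l
(H(12)*((18 + K(7)) + 27))*(-122) = (((-4 + 12**2)**2/12**2)*((18 + 7*(-5 + 7)) + 27))*(-122) = (((-4 + 144)**2/144)*((18 + 7*2) + 27))*(-122) = (((1/144)*140**2)*((18 + 14) + 27))*(-122) = (((1/144)*19600)*(32 + 27))*(-122) = ((1225/9)*59)*(-122) = (72275/9)*(-122) = -8817550/9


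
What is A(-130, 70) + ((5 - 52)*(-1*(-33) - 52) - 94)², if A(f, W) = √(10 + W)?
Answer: 638401 + 4*√5 ≈ 6.3841e+5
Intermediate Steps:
A(-130, 70) + ((5 - 52)*(-1*(-33) - 52) - 94)² = √(10 + 70) + ((5 - 52)*(-1*(-33) - 52) - 94)² = √80 + (-47*(33 - 52) - 94)² = 4*√5 + (-47*(-19) - 94)² = 4*√5 + (893 - 94)² = 4*√5 + 799² = 4*√5 + 638401 = 638401 + 4*√5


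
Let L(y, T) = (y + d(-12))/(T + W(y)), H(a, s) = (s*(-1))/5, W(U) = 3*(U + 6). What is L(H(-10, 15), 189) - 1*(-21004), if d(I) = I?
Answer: 1386259/66 ≈ 21004.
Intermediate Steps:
W(U) = 18 + 3*U (W(U) = 3*(6 + U) = 18 + 3*U)
H(a, s) = -s/5 (H(a, s) = -s*(1/5) = -s/5)
L(y, T) = (-12 + y)/(18 + T + 3*y) (L(y, T) = (y - 12)/(T + (18 + 3*y)) = (-12 + y)/(18 + T + 3*y))
L(H(-10, 15), 189) - 1*(-21004) = (-12 - 1/5*15)/(18 + 189 + 3*(-1/5*15)) - 1*(-21004) = (-12 - 3)/(18 + 189 + 3*(-3)) + 21004 = -15/(18 + 189 - 9) + 21004 = -15/198 + 21004 = (1/198)*(-15) + 21004 = -5/66 + 21004 = 1386259/66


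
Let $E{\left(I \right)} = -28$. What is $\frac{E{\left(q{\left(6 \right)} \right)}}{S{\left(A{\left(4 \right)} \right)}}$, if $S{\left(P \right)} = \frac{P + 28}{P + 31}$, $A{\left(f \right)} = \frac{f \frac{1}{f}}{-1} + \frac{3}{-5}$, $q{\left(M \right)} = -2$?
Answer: $- \frac{343}{11} \approx -31.182$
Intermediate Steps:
$A{\left(f \right)} = - \frac{8}{5}$ ($A{\left(f \right)} = 1 \left(-1\right) + 3 \left(- \frac{1}{5}\right) = -1 - \frac{3}{5} = - \frac{8}{5}$)
$S{\left(P \right)} = \frac{28 + P}{31 + P}$
$\frac{E{\left(q{\left(6 \right)} \right)}}{S{\left(A{\left(4 \right)} \right)}} = - \frac{28}{\frac{1}{31 - \frac{8}{5}} \left(28 - \frac{8}{5}\right)} = - \frac{28}{\frac{1}{\frac{147}{5}} \cdot \frac{132}{5}} = - \frac{28}{\frac{5}{147} \cdot \frac{132}{5}} = - \frac{28}{\frac{44}{49}} = \left(-28\right) \frac{49}{44} = - \frac{343}{11}$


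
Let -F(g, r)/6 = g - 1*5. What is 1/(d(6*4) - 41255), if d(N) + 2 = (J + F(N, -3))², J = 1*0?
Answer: -1/28261 ≈ -3.5384e-5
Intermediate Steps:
F(g, r) = 30 - 6*g (F(g, r) = -6*(g - 1*5) = -6*(g - 5) = -6*(-5 + g) = 30 - 6*g)
J = 0
d(N) = -2 + (30 - 6*N)² (d(N) = -2 + (0 + (30 - 6*N))² = -2 + (30 - 6*N)²)
1/(d(6*4) - 41255) = 1/((-2 + 36*(-5 + 6*4)²) - 41255) = 1/((-2 + 36*(-5 + 24)²) - 41255) = 1/((-2 + 36*19²) - 41255) = 1/((-2 + 36*361) - 41255) = 1/((-2 + 12996) - 41255) = 1/(12994 - 41255) = 1/(-28261) = -1/28261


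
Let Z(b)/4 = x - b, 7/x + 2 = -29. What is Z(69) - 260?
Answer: -16644/31 ≈ -536.90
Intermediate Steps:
x = -7/31 (x = 7/(-2 - 29) = 7/(-31) = 7*(-1/31) = -7/31 ≈ -0.22581)
Z(b) = -28/31 - 4*b (Z(b) = 4*(-7/31 - b) = -28/31 - 4*b)
Z(69) - 260 = (-28/31 - 4*69) - 260 = (-28/31 - 276) - 260 = -8584/31 - 260 = -16644/31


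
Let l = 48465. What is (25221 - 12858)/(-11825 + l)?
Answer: 12363/36640 ≈ 0.33742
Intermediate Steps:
(25221 - 12858)/(-11825 + l) = (25221 - 12858)/(-11825 + 48465) = 12363/36640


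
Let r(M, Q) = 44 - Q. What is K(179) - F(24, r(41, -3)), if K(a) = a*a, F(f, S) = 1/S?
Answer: 1505926/47 ≈ 32041.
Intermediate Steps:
K(a) = a**2
K(179) - F(24, r(41, -3)) = 179**2 - 1/(44 - 1*(-3)) = 32041 - 1/(44 + 3) = 32041 - 1/47 = 1505926/47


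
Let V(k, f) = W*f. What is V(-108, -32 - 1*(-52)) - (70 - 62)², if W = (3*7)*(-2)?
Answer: -904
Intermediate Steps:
W = -42 (W = 21*(-2) = -42)
V(k, f) = -42*f
V(-108, -32 - 1*(-52)) - (70 - 62)² = -42*(-32 - 1*(-52)) - (70 - 62)² = -42*(-32 + 52) - 1*8² = -42*20 - 1*64 = -840 - 64 = -904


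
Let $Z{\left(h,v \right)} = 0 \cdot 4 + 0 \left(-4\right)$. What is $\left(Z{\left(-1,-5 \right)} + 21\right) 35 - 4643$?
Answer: $-3908$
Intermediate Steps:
$Z{\left(h,v \right)} = 0$ ($Z{\left(h,v \right)} = 0 + 0 = 0$)
$\left(Z{\left(-1,-5 \right)} + 21\right) 35 - 4643 = \left(0 + 21\right) 35 - 4643 = 21 \cdot 35 - 4643 = 735 - 4643 = -3908$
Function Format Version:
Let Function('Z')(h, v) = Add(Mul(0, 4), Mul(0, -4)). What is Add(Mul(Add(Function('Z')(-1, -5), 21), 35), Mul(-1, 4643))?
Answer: -3908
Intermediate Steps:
Function('Z')(h, v) = 0 (Function('Z')(h, v) = Add(0, 0) = 0)
Add(Mul(Add(Function('Z')(-1, -5), 21), 35), Mul(-1, 4643)) = Add(Mul(Add(0, 21), 35), Mul(-1, 4643)) = Add(Mul(21, 35), -4643) = Add(735, -4643) = -3908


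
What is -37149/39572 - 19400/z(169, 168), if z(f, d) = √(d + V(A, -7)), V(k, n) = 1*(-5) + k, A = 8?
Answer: -37149/39572 - 19400*√19/57 ≈ -1484.5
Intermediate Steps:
V(k, n) = -5 + k
z(f, d) = √(3 + d) (z(f, d) = √(d + (-5 + 8)) = √(d + 3) = √(3 + d))
-37149/39572 - 19400/z(169, 168) = -37149/39572 - 19400/√(3 + 168) = -37149*1/39572 - 19400*√19/57 = -37149/39572 - 19400*√19/57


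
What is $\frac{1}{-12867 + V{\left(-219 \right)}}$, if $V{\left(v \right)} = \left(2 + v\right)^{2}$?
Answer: $\frac{1}{34222} \approx 2.9221 \cdot 10^{-5}$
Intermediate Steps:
$\frac{1}{-12867 + V{\left(-219 \right)}} = \frac{1}{-12867 + \left(2 - 219\right)^{2}} = \frac{1}{-12867 + \left(-217\right)^{2}} = \frac{1}{-12867 + 47089} = \frac{1}{34222}$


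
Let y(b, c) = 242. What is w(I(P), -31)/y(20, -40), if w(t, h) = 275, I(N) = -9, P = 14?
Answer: 25/22 ≈ 1.1364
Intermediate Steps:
w(I(P), -31)/y(20, -40) = 275/242 = 275*(1/242) = 25/22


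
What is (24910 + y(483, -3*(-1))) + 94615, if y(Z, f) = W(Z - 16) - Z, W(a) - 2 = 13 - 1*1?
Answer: 119056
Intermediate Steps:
W(a) = 14 (W(a) = 2 + (13 - 1*1) = 2 + (13 - 1) = 2 + 12 = 14)
y(Z, f) = 14 - Z
(24910 + y(483, -3*(-1))) + 94615 = (24910 + (14 - 1*483)) + 94615 = (24910 + (14 - 483)) + 94615 = (24910 - 469) + 94615 = 24441 + 94615 = 119056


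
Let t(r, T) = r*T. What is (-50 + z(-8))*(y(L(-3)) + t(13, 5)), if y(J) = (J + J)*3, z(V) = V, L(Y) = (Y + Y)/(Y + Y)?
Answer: -4118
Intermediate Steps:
L(Y) = 1 (L(Y) = (2*Y)/((2*Y)) = (2*Y)*(1/(2*Y)) = 1)
y(J) = 6*J (y(J) = (2*J)*3 = 6*J)
t(r, T) = T*r
(-50 + z(-8))*(y(L(-3)) + t(13, 5)) = (-50 - 8)*(6*1 + 5*13) = -58*(6 + 65) = -58*71 = -4118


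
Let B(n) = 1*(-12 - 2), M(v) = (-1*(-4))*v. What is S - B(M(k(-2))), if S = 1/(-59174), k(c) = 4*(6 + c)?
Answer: 828435/59174 ≈ 14.000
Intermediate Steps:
k(c) = 24 + 4*c
S = -1/59174 ≈ -1.6899e-5
M(v) = 4*v
B(n) = -14 (B(n) = 1*(-14) = -14)
S - B(M(k(-2))) = -1/59174 - 1*(-14) = -1/59174 + 14 = 828435/59174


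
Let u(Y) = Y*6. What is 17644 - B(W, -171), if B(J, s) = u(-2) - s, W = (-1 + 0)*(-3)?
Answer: 17485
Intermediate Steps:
u(Y) = 6*Y
W = 3 (W = -1*(-3) = 3)
B(J, s) = -12 - s (B(J, s) = 6*(-2) - s = -12 - s)
17644 - B(W, -171) = 17644 - (-12 - 1*(-171)) = 17644 - (-12 + 171) = 17644 - 1*159 = 17644 - 159 = 17485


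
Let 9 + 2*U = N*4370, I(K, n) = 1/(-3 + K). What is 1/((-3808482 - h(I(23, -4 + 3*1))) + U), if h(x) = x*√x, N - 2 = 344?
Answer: -24419812000/74540902264417999 + 40*√5/74540902264417999 ≈ -3.2760e-7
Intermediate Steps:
N = 346 (N = 2 + 344 = 346)
h(x) = x^(3/2)
U = 1512011/2 (U = -9/2 + (346*4370)/2 = -9/2 + (½)*1512020 = -9/2 + 756010 = 1512011/2 ≈ 7.5601e+5)
1/((-3808482 - h(I(23, -4 + 3*1))) + U) = 1/((-3808482 - (1/(-3 + 23))^(3/2)) + 1512011/2) = 1/((-3808482 - (1/20)^(3/2)) + 1512011/2) = 1/((-3808482 - √5/200) + 1512011/2) = 1/(-6104953/2 - √5/200)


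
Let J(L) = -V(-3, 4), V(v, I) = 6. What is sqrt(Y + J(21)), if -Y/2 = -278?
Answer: 5*sqrt(22) ≈ 23.452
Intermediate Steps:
Y = 556 (Y = -2*(-278) = 556)
J(L) = -6 (J(L) = -1*6 = -6)
sqrt(Y + J(21)) = sqrt(556 - 6) = sqrt(550) = 5*sqrt(22)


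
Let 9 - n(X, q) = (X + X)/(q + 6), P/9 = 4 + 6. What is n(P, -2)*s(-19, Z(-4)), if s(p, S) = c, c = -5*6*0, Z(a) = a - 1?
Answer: 0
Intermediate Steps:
Z(a) = -1 + a
c = 0 (c = -30*0 = 0)
s(p, S) = 0
P = 90 (P = 9*(4 + 6) = 9*10 = 90)
n(X, q) = 9 - 2*X/(6 + q) (n(X, q) = 9 - (X + X)/(q + 6) = 9 - 2*X/(6 + q))
n(P, -2)*s(-19, Z(-4)) = ((54 - 2*90 + 9*(-2))/(6 - 2))*0 = ((54 - 180 - 18)/4)*0 = ((1/4)*(-144))*0 = -36*0 = 0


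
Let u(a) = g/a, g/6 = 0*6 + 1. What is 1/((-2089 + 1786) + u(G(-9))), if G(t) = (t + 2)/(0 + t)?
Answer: -7/2067 ≈ -0.0033865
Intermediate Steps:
g = 6 (g = 6*(0*6 + 1) = 6*(0 + 1) = 6*1 = 6)
G(t) = (2 + t)/t
u(a) = 6/a
1/((-2089 + 1786) + u(G(-9))) = 1/((-2089 + 1786) + 6/(((2 - 9)/(-9)))) = 1/(-303 + 6/((-⅑*(-7)))) = 1/(-303 + 6/(7/9)) = 1/(-303 + 6*(9/7)) = 1/(-303 + 54/7) = 1/(-2067/7) = -7/2067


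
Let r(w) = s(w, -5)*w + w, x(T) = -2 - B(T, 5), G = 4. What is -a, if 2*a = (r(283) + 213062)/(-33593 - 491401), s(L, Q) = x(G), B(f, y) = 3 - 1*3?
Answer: 212779/1049988 ≈ 0.20265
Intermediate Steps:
B(f, y) = 0 (B(f, y) = 3 - 3 = 0)
x(T) = -2 (x(T) = -2 - 1*0 = -2 + 0 = -2)
s(L, Q) = -2
r(w) = -w (r(w) = -2*w + w = -w)
a = -212779/1049988 (a = ((-1*283 + 213062)/(-33593 - 491401))/2 = ((-283 + 213062)/(-524994))/2 = (212779*(-1/524994))/2 = (½)*(-212779/524994) = -212779/1049988 ≈ -0.20265)
-a = -1*(-212779/1049988) = 212779/1049988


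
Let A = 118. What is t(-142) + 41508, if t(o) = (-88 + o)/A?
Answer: 2448857/59 ≈ 41506.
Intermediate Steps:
t(o) = -44/59 + o/118 (t(o) = (-88 + o)/118 = (-88 + o)*(1/118) = -44/59 + o/118)
t(-142) + 41508 = (-44/59 + (1/118)*(-142)) + 41508 = (-44/59 - 71/59) + 41508 = -115/59 + 41508 = 2448857/59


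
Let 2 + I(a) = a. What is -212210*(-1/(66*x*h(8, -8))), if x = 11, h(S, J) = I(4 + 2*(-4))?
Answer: -106105/2178 ≈ -48.717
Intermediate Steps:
I(a) = -2 + a
h(S, J) = -6 (h(S, J) = -2 + (4 + 2*(-4)) = -2 + (4 - 8) = -2 - 4 = -6)
-212210*(-1/(66*x*h(8, -8))) = -212210/(-6*11*(-66)) = -212210/((-66*(-66))) = -212210/4356 = -212210*1/4356 = -106105/2178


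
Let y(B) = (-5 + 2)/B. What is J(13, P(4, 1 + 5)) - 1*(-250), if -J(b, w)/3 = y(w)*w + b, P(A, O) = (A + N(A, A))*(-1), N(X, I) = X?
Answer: 220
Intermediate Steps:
y(B) = -3/B
P(A, O) = -2*A (P(A, O) = (A + A)*(-1) = (2*A)*(-1) = -2*A)
J(b, w) = 9 - 3*b (J(b, w) = -3*((-3/w)*w + b) = -3*(-3 + b) = 9 - 3*b)
J(13, P(4, 1 + 5)) - 1*(-250) = (9 - 3*13) - 1*(-250) = (9 - 39) + 250 = -30 + 250 = 220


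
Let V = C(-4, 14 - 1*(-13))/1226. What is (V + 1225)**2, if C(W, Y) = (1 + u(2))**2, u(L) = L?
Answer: 2255580455881/1503076 ≈ 1.5006e+6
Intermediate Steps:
C(W, Y) = 9 (C(W, Y) = (1 + 2)**2 = 3**2 = 9)
V = 9/1226 ≈ 0.0073409
(V + 1225)**2 = (9/1226 + 1225)**2 = (1501859/1226)**2 = 2255580455881/1503076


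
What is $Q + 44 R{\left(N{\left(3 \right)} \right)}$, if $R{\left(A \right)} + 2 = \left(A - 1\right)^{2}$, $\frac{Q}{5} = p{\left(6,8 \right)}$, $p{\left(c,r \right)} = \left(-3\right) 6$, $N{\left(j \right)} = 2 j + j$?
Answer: $2638$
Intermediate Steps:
$N{\left(j \right)} = 3 j$
$p{\left(c,r \right)} = -18$
$Q = -90$ ($Q = 5 \left(-18\right) = -90$)
$R{\left(A \right)} = -2 + \left(-1 + A\right)^{2}$ ($R{\left(A \right)} = -2 + \left(A - 1\right)^{2} = -2 + \left(-1 + A\right)^{2}$)
$Q + 44 R{\left(N{\left(3 \right)} \right)} = -90 + 44 \left(-2 + \left(-1 + 3 \cdot 3\right)^{2}\right) = -90 + 44 \left(-2 + \left(-1 + 9\right)^{2}\right) = -90 + 44 \left(-2 + 8^{2}\right) = -90 + 44 \left(-2 + 64\right) = -90 + 44 \cdot 62 = -90 + 2728 = 2638$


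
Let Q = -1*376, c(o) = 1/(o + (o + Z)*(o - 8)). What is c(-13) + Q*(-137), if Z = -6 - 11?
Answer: 31782905/617 ≈ 51512.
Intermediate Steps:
Z = -17
c(o) = 1/(o + (-17 + o)*(-8 + o)) (c(o) = 1/(o + (o - 17)*(o - 8)) = 1/(o + (-17 + o)*(-8 + o)))
Q = -376
c(-13) + Q*(-137) = 1/(136 + (-13)**2 - 24*(-13)) - 376*(-137) = 1/(136 + 169 + 312) + 51512 = 1/617 + 51512 = 31782905/617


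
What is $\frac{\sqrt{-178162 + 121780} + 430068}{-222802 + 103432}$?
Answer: $- \frac{71678}{19895} - \frac{i \sqrt{56382}}{119370} \approx -3.6028 - 0.0019892 i$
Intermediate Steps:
$\frac{\sqrt{-178162 + 121780} + 430068}{-222802 + 103432} = \frac{\sqrt{-56382} + 430068}{-119370} = \left(i \sqrt{56382} + 430068\right) \left(- \frac{1}{119370}\right) = \left(430068 + i \sqrt{56382}\right) \left(- \frac{1}{119370}\right) = - \frac{71678}{19895} - \frac{i \sqrt{56382}}{119370}$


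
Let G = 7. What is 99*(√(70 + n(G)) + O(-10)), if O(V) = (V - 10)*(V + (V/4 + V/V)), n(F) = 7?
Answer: 22770 + 99*√77 ≈ 23639.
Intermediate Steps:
O(V) = (1 + 5*V/4)*(-10 + V) (O(V) = (-10 + V)*(V + (V*(¼) + 1)) = (-10 + V)*(V + (V/4 + 1)) = (-10 + V)*(V + (1 + V/4)) = (-10 + V)*(1 + 5*V/4) = (1 + 5*V/4)*(-10 + V))
99*(√(70 + n(G)) + O(-10)) = 99*(√(70 + 7) + (-10 - 23/2*(-10) + (5/4)*(-10)²)) = 99*(√77 + (-10 + 115 + (5/4)*100)) = 99*(√77 + (-10 + 115 + 125)) = 99*(√77 + 230) = 99*(230 + √77) = 22770 + 99*√77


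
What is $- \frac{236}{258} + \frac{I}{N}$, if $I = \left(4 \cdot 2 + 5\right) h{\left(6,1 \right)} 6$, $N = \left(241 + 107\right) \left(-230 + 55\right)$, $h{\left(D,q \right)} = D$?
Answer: $- \frac{603881}{654675} \approx -0.92241$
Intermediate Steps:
$N = -60900$ ($N = 348 \left(-175\right) = -60900$)
$I = 468$ ($I = \left(4 \cdot 2 + 5\right) 6 \cdot 6 = \left(8 + 5\right) 6 \cdot 6 = 13 \cdot 6 \cdot 6 = 78 \cdot 6 = 468$)
$- \frac{236}{258} + \frac{I}{N} = - \frac{236}{258} + \frac{468}{-60900} = \left(-236\right) \frac{1}{258} + 468 \left(- \frac{1}{60900}\right) = - \frac{118}{129} - \frac{39}{5075} = - \frac{603881}{654675}$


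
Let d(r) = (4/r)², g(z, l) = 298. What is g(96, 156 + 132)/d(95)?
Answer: 1344725/8 ≈ 1.6809e+5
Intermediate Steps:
d(r) = 16/r²
g(96, 156 + 132)/d(95) = 298/((16/95²)) = 298/((16*(1/9025))) = 298/(16/9025) = 298*(9025/16) = 1344725/8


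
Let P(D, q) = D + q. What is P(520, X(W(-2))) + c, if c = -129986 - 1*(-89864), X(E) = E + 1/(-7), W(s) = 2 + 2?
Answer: -277187/7 ≈ -39598.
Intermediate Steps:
W(s) = 4
X(E) = -1/7 + E (X(E) = E - 1/7 = -1/7 + E)
c = -40122 (c = -129986 + 89864 = -40122)
P(520, X(W(-2))) + c = (520 + (-1/7 + 4)) - 40122 = (520 + 27/7) - 40122 = 3667/7 - 40122 = -277187/7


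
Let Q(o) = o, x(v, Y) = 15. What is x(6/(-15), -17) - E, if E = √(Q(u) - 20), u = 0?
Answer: 15 - 2*I*√5 ≈ 15.0 - 4.4721*I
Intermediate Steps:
E = 2*I*√5 (E = √(0 - 20) = √(-20) = 2*I*√5 ≈ 4.4721*I)
x(6/(-15), -17) - E = 15 - 2*I*√5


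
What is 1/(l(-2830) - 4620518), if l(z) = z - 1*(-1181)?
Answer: -1/4622167 ≈ -2.1635e-7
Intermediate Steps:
l(z) = 1181 + z (l(z) = z + 1181 = 1181 + z)
1/(l(-2830) - 4620518) = 1/((1181 - 2830) - 4620518) = 1/(-1649 - 4620518) = 1/(-4622167) = -1/4622167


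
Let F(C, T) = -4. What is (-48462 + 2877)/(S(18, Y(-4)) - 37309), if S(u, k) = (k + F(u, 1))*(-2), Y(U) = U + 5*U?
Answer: 45585/37253 ≈ 1.2237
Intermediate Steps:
Y(U) = 6*U
S(u, k) = 8 - 2*k (S(u, k) = (k - 4)*(-2) = (-4 + k)*(-2) = 8 - 2*k)
(-48462 + 2877)/(S(18, Y(-4)) - 37309) = (-48462 + 2877)/((8 - 12*(-4)) - 37309) = -45585/((8 - 2*(-24)) - 37309) = -45585/((8 + 48) - 37309) = -45585/(56 - 37309) = -45585/(-37253) = -45585*(-1/37253) = 45585/37253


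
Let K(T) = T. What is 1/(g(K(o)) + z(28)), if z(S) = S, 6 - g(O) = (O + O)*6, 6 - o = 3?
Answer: -½ ≈ -0.50000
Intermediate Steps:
o = 3 (o = 6 - 1*3 = 6 - 3 = 3)
g(O) = 6 - 12*O (g(O) = 6 - (O + O)*6 = 6 - 2*O*6 = 6 - 12*O)
1/(g(K(o)) + z(28)) = 1/((6 - 12*3) + 28) = 1/((6 - 36) + 28) = 1/(-30 + 28) = 1/(-2) = -½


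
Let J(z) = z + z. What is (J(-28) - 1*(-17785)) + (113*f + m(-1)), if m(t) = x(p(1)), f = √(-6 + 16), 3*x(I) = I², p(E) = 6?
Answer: 17741 + 113*√10 ≈ 18098.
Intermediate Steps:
x(I) = I²/3
f = √10 ≈ 3.1623
m(t) = 12 (m(t) = (⅓)*6² = (⅓)*36 = 12)
J(z) = 2*z
(J(-28) - 1*(-17785)) + (113*f + m(-1)) = (2*(-28) - 1*(-17785)) + (113*√10 + 12) = (-56 + 17785) + (12 + 113*√10) = 17729 + (12 + 113*√10) = 17741 + 113*√10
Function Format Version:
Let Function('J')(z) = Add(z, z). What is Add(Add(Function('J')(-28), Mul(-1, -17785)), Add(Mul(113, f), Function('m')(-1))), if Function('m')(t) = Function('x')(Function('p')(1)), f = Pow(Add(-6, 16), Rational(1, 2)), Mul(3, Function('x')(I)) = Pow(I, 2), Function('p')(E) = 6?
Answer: Add(17741, Mul(113, Pow(10, Rational(1, 2)))) ≈ 18098.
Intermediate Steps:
Function('x')(I) = Mul(Rational(1, 3), Pow(I, 2))
f = Pow(10, Rational(1, 2)) ≈ 3.1623
Function('m')(t) = 12 (Function('m')(t) = Mul(Rational(1, 3), Pow(6, 2)) = Mul(Rational(1, 3), 36) = 12)
Function('J')(z) = Mul(2, z)
Add(Add(Function('J')(-28), Mul(-1, -17785)), Add(Mul(113, f), Function('m')(-1))) = Add(Add(Mul(2, -28), Mul(-1, -17785)), Add(Mul(113, Pow(10, Rational(1, 2))), 12)) = Add(Add(-56, 17785), Add(12, Mul(113, Pow(10, Rational(1, 2))))) = Add(17729, Add(12, Mul(113, Pow(10, Rational(1, 2))))) = Add(17741, Mul(113, Pow(10, Rational(1, 2))))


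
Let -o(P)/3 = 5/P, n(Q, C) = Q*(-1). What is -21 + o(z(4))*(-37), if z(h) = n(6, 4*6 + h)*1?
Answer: -227/2 ≈ -113.50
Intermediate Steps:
n(Q, C) = -Q
z(h) = -6 (z(h) = -1*6*1 = -6*1 = -6)
o(P) = -15/P
-21 + o(z(4))*(-37) = -21 - 15/(-6)*(-37) = -21 - 15*(-⅙)*(-37) = -21 + (5/2)*(-37) = -21 - 185/2 = -227/2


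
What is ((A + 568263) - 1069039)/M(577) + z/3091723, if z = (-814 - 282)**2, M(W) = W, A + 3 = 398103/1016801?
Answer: -1573576458427477116/1813895880996971 ≈ -867.51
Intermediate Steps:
A = -2652300/1016801 (A = -3 + 398103/1016801 = -2652300/1016801 ≈ -2.6085)
z = 1201216 (z = (-1096)**2 = 1201216)
((A + 568263) - 1069039)/M(577) + z/3091723 = ((-2652300/1016801 + 568263) - 1069039)/577 + 1201216/3091723 = (577807734363/1016801 - 1069039)*(1/577) + 1201216*(1/3091723) = -509192189876/1016801*1/577 + 1201216/3091723 = -509192189876/586694177 + 1201216/3091723 = -1573576458427477116/1813895880996971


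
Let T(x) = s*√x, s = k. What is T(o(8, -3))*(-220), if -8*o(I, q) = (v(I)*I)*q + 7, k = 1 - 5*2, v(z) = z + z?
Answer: 495*√754 ≈ 13592.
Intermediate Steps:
v(z) = 2*z
k = -9 (k = 1 - 10 = -9)
s = -9
o(I, q) = -7/8 - q*I²/4 (o(I, q) = -(((2*I)*I)*q + 7)/8 = -((2*I²)*q + 7)/8 = -(2*q*I² + 7)/8 = -(7 + 2*q*I²)/8 = -7/8 - q*I²/4)
T(x) = -9*√x
T(o(8, -3))*(-220) = -9*√(-7/8 - ¼*(-3)*8²)*(-220) = -9*√(-7/8 - ¼*(-3)*64)*(-220) = -9*√(-7/8 + 48)*(-220) = -9*√754/4*(-220) = 495*√754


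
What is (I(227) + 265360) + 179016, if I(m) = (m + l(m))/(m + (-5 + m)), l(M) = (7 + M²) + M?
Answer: 199576814/449 ≈ 4.4449e+5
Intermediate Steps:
l(M) = 7 + M + M²
I(m) = (7 + m² + 2*m)/(-5 + 2*m) (I(m) = (m + (7 + m + m²))/(m + (-5 + m)) = (7 + m² + 2*m)/(-5 + 2*m))
(I(227) + 265360) + 179016 = ((7 + 227² + 2*227)/(-5 + 2*227) + 265360) + 179016 = ((7 + 51529 + 454)/(-5 + 454) + 265360) + 179016 = (51990/449 + 265360) + 179016 = 119198630/449 + 179016 = 199576814/449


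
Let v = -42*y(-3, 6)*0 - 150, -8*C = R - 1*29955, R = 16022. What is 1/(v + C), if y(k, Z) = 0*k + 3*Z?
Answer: 8/12733 ≈ 0.00062829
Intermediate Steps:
y(k, Z) = 3*Z (y(k, Z) = 0 + 3*Z = 3*Z)
C = 13933/8 (C = -(16022 - 1*29955)/8 = -(16022 - 29955)/8 = -1/8*(-13933) = 13933/8 ≈ 1741.6)
v = -150 (v = -42*3*6*0 - 150 = -756*0 - 150 = -42*0 - 150 = 0 - 150 = -150)
1/(v + C) = 1/(-150 + 13933/8) = 1/(12733/8) = 8/12733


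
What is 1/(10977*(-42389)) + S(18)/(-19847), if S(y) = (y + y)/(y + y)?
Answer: -465323900/9234889539891 ≈ -5.0388e-5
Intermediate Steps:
S(y) = 1 (S(y) = (2*y)/((2*y)) = (2*y)*(1/(2*y)) = 1)
1/(10977*(-42389)) + S(18)/(-19847) = 1/(10977*(-42389)) + 1/(-19847) = (1/10977)*(-1/42389) + 1*(-1/19847) = -1/465304053 - 1/19847 = -465323900/9234889539891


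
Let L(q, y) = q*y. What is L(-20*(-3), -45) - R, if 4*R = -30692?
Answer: 4973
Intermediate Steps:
R = -7673 (R = (¼)*(-30692) = -7673)
L(-20*(-3), -45) - R = -20*(-3)*(-45) - 1*(-7673) = 60*(-45) + 7673 = -2700 + 7673 = 4973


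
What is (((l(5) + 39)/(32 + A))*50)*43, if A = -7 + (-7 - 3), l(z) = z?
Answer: 18920/3 ≈ 6306.7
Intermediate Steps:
A = -17 (A = -7 - 10 = -17)
(((l(5) + 39)/(32 + A))*50)*43 = (((5 + 39)/(32 - 17))*50)*43 = ((44/15)*50)*43 = (440/3)*43 = 18920/3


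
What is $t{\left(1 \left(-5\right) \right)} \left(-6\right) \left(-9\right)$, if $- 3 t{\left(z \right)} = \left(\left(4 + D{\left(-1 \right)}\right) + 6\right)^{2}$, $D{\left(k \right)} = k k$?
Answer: $-2178$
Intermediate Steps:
$D{\left(k \right)} = k^{2}$
$t{\left(z \right)} = - \frac{121}{3}$ ($t{\left(z \right)} = - \frac{\left(\left(4 + \left(-1\right)^{2}\right) + 6\right)^{2}}{3} = - \frac{\left(\left(4 + 1\right) + 6\right)^{2}}{3} = - \frac{\left(5 + 6\right)^{2}}{3} = - \frac{11^{2}}{3} = \left(- \frac{1}{3}\right) 121 = - \frac{121}{3}$)
$t{\left(1 \left(-5\right) \right)} \left(-6\right) \left(-9\right) = \left(- \frac{121}{3}\right) \left(-6\right) \left(-9\right) = 242 \left(-9\right) = -2178$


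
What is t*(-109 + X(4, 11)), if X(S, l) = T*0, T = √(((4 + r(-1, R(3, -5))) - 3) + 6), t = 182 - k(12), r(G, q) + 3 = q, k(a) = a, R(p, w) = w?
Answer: -18530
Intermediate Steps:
r(G, q) = -3 + q
t = 170 (t = 182 - 1*12 = 182 - 12 = 170)
T = I (T = √(((4 + (-3 - 5)) - 3) + 6) = √(((4 - 8) - 3) + 6) = √((-4 - 3) + 6) = √(-7 + 6) = √(-1) = I ≈ 1.0*I)
X(S, l) = 0 (X(S, l) = I*0 = 0)
t*(-109 + X(4, 11)) = 170*(-109 + 0) = 170*(-109) = -18530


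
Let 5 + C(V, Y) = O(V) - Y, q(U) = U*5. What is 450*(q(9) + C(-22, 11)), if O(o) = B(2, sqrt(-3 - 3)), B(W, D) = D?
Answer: 13050 + 450*I*sqrt(6) ≈ 13050.0 + 1102.3*I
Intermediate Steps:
O(o) = I*sqrt(6) (O(o) = sqrt(-3 - 3) = sqrt(-6) = I*sqrt(6))
q(U) = 5*U
C(V, Y) = -5 - Y + I*sqrt(6) (C(V, Y) = -5 + (I*sqrt(6) - Y) = -5 + (-Y + I*sqrt(6)) = -5 - Y + I*sqrt(6))
450*(q(9) + C(-22, 11)) = 450*(5*9 + (-5 - 1*11 + I*sqrt(6))) = 450*(45 + (-5 - 11 + I*sqrt(6))) = 450*(45 + (-16 + I*sqrt(6))) = 450*(29 + I*sqrt(6)) = 13050 + 450*I*sqrt(6)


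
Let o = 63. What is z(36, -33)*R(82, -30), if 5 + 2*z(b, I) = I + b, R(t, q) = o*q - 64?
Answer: 1954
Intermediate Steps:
R(t, q) = -64 + 63*q (R(t, q) = 63*q - 64 = -64 + 63*q)
z(b, I) = -5/2 + I/2 + b/2 (z(b, I) = -5/2 + (I + b)/2 = -5/2 + (I/2 + b/2) = -5/2 + I/2 + b/2)
z(36, -33)*R(82, -30) = (-5/2 + (½)*(-33) + (½)*36)*(-64 + 63*(-30)) = (-5/2 - 33/2 + 18)*(-64 - 1890) = -1*(-1954) = 1954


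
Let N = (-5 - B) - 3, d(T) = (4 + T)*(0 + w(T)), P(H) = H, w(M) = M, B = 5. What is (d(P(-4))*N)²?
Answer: 0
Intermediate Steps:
d(T) = T*(4 + T) (d(T) = (4 + T)*(0 + T) = (4 + T)*T = T*(4 + T))
N = -13 (N = (-5 - 1*5) - 3 = (-5 - 5) - 3 = -10 - 3 = -13)
(d(P(-4))*N)² = (-4*(4 - 4)*(-13))² = (-4*0*(-13))² = (0*(-13))² = 0² = 0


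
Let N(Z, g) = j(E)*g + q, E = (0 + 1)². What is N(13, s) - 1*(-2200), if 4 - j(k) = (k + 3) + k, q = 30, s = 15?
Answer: 2215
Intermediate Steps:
E = 1 (E = 1² = 1)
j(k) = 1 - 2*k (j(k) = 4 - ((k + 3) + k) = 4 - ((3 + k) + k) = 4 - (3 + 2*k) = 4 + (-3 - 2*k) = 1 - 2*k)
N(Z, g) = 30 - g (N(Z, g) = (1 - 2*1)*g + 30 = (1 - 2)*g + 30 = -g + 30 = 30 - g)
N(13, s) - 1*(-2200) = (30 - 1*15) - 1*(-2200) = (30 - 15) + 2200 = 15 + 2200 = 2215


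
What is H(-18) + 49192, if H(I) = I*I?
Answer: 49516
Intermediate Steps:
H(I) = I**2
H(-18) + 49192 = (-18)**2 + 49192 = 324 + 49192 = 49516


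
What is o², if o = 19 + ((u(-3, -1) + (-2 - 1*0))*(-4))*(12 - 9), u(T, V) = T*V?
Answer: 49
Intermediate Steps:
o = 7 (o = 19 + ((-3*(-1) + (-2 - 1*0))*(-4))*(12 - 9) = 19 + ((3 + (-2 + 0))*(-4))*3 = 19 + ((3 - 2)*(-4))*3 = 19 + (1*(-4))*3 = 19 - 4*3 = 19 - 12 = 7)
o² = 7² = 49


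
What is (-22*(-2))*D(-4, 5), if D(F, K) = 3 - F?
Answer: 308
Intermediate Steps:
(-22*(-2))*D(-4, 5) = (-22*(-2))*(3 - 1*(-4)) = 44*(3 + 4) = 44*7 = 308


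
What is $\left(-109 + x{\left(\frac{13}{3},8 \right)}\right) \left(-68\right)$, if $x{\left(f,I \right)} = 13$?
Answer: $6528$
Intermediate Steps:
$\left(-109 + x{\left(\frac{13}{3},8 \right)}\right) \left(-68\right) = \left(-109 + 13\right) \left(-68\right) = \left(-96\right) \left(-68\right) = 6528$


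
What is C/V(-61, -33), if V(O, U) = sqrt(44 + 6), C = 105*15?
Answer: 315*sqrt(2)/2 ≈ 222.74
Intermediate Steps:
C = 1575
V(O, U) = 5*sqrt(2) (V(O, U) = sqrt(50) = 5*sqrt(2))
C/V(-61, -33) = 1575/((5*sqrt(2))) = 1575*(sqrt(2)/10) = 315*sqrt(2)/2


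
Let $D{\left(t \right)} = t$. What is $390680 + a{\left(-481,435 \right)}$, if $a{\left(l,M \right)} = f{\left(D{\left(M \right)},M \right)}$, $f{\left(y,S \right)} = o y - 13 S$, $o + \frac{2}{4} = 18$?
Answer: $\frac{785275}{2} \approx 3.9264 \cdot 10^{5}$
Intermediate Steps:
$o = \frac{35}{2}$ ($o = - \frac{1}{2} + 18 = \frac{35}{2} \approx 17.5$)
$f{\left(y,S \right)} = - 13 S + \frac{35 y}{2}$ ($f{\left(y,S \right)} = \frac{35 y}{2} - 13 S = - 13 S + \frac{35 y}{2}$)
$a{\left(l,M \right)} = \frac{9 M}{2}$ ($a{\left(l,M \right)} = - 13 M + \frac{35 M}{2} = \frac{9 M}{2}$)
$390680 + a{\left(-481,435 \right)} = 390680 + \frac{9}{2} \cdot 435 = 390680 + \frac{3915}{2} = \frac{785275}{2}$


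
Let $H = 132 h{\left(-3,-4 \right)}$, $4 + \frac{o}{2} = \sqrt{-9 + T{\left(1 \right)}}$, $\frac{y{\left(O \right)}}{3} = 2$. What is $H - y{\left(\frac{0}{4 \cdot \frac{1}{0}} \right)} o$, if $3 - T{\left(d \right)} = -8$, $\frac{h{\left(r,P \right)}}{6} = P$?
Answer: $-3120 - 12 \sqrt{2} \approx -3137.0$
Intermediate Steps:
$y{\left(O \right)} = 6$ ($y{\left(O \right)} = 3 \cdot 2 = 6$)
$h{\left(r,P \right)} = 6 P$
$T{\left(d \right)} = 11$ ($T{\left(d \right)} = 3 - -8 = 3 + 8 = 11$)
$o = -8 + 2 \sqrt{2}$ ($o = -8 + 2 \sqrt{-9 + 11} = -8 + 2 \sqrt{2} \approx -5.1716$)
$H = -3168$ ($H = 132 \cdot 6 \left(-4\right) = 132 \left(-24\right) = -3168$)
$H - y{\left(\frac{0}{4 \cdot \frac{1}{0}} \right)} o = -3168 - 6 \left(-8 + 2 \sqrt{2}\right) = -3168 - \left(-48 + 12 \sqrt{2}\right) = -3168 + \left(48 - 12 \sqrt{2}\right) = -3120 - 12 \sqrt{2}$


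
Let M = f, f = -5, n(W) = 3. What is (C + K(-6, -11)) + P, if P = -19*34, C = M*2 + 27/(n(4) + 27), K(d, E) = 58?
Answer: -5971/10 ≈ -597.10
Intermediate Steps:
M = -5
C = -91/10 (C = -5*2 + 27/(3 + 27) = -10 + 27/30 = -10 + (1/30)*27 = -10 + 9/10 = -91/10 ≈ -9.1000)
P = -646
(C + K(-6, -11)) + P = (-91/10 + 58) - 646 = 489/10 - 646 = -5971/10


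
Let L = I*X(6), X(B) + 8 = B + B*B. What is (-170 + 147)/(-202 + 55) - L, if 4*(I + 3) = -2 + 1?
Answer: 32533/294 ≈ 110.66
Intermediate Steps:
X(B) = -8 + B + B² (X(B) = -8 + (B + B*B) = -8 + (B + B²) = -8 + B + B²)
I = -13/4 (I = -3 + (-2 + 1)/4 = -3 + (¼)*(-1) = -3 - ¼ = -13/4 ≈ -3.2500)
L = -221/2 (L = -13*(-8 + 6 + 6²)/4 = -13*(-8 + 6 + 36)/4 = -13/4*34 = -221/2 ≈ -110.50)
(-170 + 147)/(-202 + 55) - L = (-170 + 147)/(-202 + 55) - 1*(-221/2) = -23/(-147) + 221/2 = -23*(-1/147) + 221/2 = 23/147 + 221/2 = 32533/294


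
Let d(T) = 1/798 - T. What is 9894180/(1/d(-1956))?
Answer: 2573952787670/133 ≈ 1.9353e+10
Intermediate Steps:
d(T) = 1/798 - T
9894180/(1/d(-1956)) = 9894180/(1/(1/798 - 1*(-1956))) = 9894180/(1/(1/798 + 1956)) = 9894180/(1/(1560889/798)) = 9894180/(798/1560889) = 9894180*(1560889/798) = 2573952787670/133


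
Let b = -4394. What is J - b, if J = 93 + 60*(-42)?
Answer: 1967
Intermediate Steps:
J = -2427 (J = 93 - 2520 = -2427)
J - b = -2427 - 1*(-4394) = -2427 + 4394 = 1967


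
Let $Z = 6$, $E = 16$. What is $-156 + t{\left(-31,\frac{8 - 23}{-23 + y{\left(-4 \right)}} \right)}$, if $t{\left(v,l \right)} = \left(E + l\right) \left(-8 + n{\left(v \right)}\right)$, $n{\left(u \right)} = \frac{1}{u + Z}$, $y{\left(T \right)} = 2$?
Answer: $- \frac{50817}{175} \approx -290.38$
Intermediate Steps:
$n{\left(u \right)} = \frac{1}{6 + u}$ ($n{\left(u \right)} = \frac{1}{u + 6} = \frac{1}{6 + u}$)
$t{\left(v,l \right)} = \left(-8 + \frac{1}{6 + v}\right) \left(16 + l\right)$ ($t{\left(v,l \right)} = \left(16 + l\right) \left(-8 + \frac{1}{6 + v}\right) = \left(-8 + \frac{1}{6 + v}\right) \left(16 + l\right)$)
$-156 + t{\left(-31,\frac{8 - 23}{-23 + y{\left(-4 \right)}} \right)} = -156 + \frac{16 + \frac{8 - 23}{-23 + 2} - 8 \left(6 - 31\right) \left(16 + \frac{8 - 23}{-23 + 2}\right)}{6 - 31} = -156 + \frac{16 - \frac{15}{-21} - - 200 \left(16 - \frac{15}{-21}\right)}{-25} = -156 - \frac{16 - - \frac{5}{7} - - 200 \left(16 - - \frac{5}{7}\right)}{25} = -156 - \frac{16 + \frac{5}{7} - - 200 \left(16 + \frac{5}{7}\right)}{25} = -156 - \frac{16 + \frac{5}{7} - \left(-200\right) \frac{117}{7}}{25} = -156 - \frac{16 + \frac{5}{7} + \frac{23400}{7}}{25} = -156 - \frac{23517}{175} = - \frac{50817}{175}$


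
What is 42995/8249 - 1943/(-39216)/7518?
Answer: 12676055082367/2432018750112 ≈ 5.2122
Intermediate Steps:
42995/8249 - 1943/(-39216)/7518 = 42995*(1/8249) - 1943*(-1/39216)*(1/7518) = 42995/8249 + (1943/39216)*(1/7518) = 42995/8249 + 1943/294825888 = 12676055082367/2432018750112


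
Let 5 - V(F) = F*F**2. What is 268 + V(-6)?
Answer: 489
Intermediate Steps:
V(F) = 5 - F**3 (V(F) = 5 - F*F**2 = 5 - F**3)
268 + V(-6) = 268 + (5 - 1*(-6)**3) = 268 + (5 - 1*(-216)) = 268 + (5 + 216) = 268 + 221 = 489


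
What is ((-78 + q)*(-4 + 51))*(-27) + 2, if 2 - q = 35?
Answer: 140861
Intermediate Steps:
q = -33 (q = 2 - 1*35 = 2 - 35 = -33)
((-78 + q)*(-4 + 51))*(-27) + 2 = ((-78 - 33)*(-4 + 51))*(-27) + 2 = -111*47*(-27) + 2 = -5217*(-27) + 2 = 140859 + 2 = 140861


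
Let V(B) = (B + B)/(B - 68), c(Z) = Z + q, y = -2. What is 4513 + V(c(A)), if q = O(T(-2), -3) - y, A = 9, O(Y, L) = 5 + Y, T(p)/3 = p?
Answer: 130867/29 ≈ 4512.7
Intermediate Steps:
T(p) = 3*p
q = 1 (q = (5 + 3*(-2)) - 1*(-2) = (5 - 6) + 2 = -1 + 2 = 1)
c(Z) = 1 + Z (c(Z) = Z + 1 = 1 + Z)
V(B) = 2*B/(-68 + B) (V(B) = (2*B)/(-68 + B) = 2*B/(-68 + B))
4513 + V(c(A)) = 4513 + 2*(1 + 9)/(-68 + (1 + 9)) = 4513 + 2*10/(-68 + 10) = 4513 + 2*10/(-58) = 4513 + 2*10*(-1/58) = 4513 - 10/29 = 130867/29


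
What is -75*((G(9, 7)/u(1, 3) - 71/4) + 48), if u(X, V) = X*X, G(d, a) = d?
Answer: -11775/4 ≈ -2943.8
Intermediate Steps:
u(X, V) = X²
-75*((G(9, 7)/u(1, 3) - 71/4) + 48) = -75*((9/(1²) - 71/4) + 48) = -75*((9/1 - 71*¼) + 48) = -75*((9*1 - 71/4) + 48) = -75*((9 - 71/4) + 48) = -75*(-35/4 + 48) = -75*157/4 = -11775/4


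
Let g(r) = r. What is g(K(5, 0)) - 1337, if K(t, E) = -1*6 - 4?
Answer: -1347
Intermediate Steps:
K(t, E) = -10 (K(t, E) = -6 - 4 = -10)
g(K(5, 0)) - 1337 = -10 - 1337 = -1347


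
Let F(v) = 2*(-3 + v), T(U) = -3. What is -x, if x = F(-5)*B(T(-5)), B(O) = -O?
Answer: 48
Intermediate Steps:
F(v) = -6 + 2*v
x = -48 (x = (-6 + 2*(-5))*(-1*(-3)) = (-6 - 10)*3 = -16*3 = -48)
-x = -1*(-48) = 48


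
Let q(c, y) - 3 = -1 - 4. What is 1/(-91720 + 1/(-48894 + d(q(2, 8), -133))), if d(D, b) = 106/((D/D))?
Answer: -48788/4474835361 ≈ -1.0903e-5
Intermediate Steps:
q(c, y) = -2 (q(c, y) = 3 + (-1 - 4) = 3 - 5 = -2)
d(D, b) = 106 (d(D, b) = 106/1 = 106*1 = 106)
1/(-91720 + 1/(-48894 + d(q(2, 8), -133))) = 1/(-91720 + 1/(-48894 + 106)) = 1/(-91720 + 1/(-48788)) = 1/(-91720 - 1/48788) = 1/(-4474835361/48788) = -48788/4474835361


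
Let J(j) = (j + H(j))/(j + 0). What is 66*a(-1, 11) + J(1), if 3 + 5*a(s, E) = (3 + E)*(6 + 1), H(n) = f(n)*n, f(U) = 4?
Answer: 1259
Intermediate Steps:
H(n) = 4*n
a(s, E) = 18/5 + 7*E/5 (a(s, E) = -⅗ + ((3 + E)*(6 + 1))/5 = -⅗ + ((3 + E)*7)/5 = -⅗ + (21 + 7*E)/5 = -⅗ + (21/5 + 7*E/5) = 18/5 + 7*E/5)
J(j) = 5 (J(j) = (j + 4*j)/(j + 0) = (5*j)/j = 5)
66*a(-1, 11) + J(1) = 66*(18/5 + (7/5)*11) + 5 = 66*(18/5 + 77/5) + 5 = 66*19 + 5 = 1254 + 5 = 1259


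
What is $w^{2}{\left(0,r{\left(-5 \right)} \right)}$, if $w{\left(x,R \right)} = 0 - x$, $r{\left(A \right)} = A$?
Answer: $0$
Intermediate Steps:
$w{\left(x,R \right)} = - x$
$w^{2}{\left(0,r{\left(-5 \right)} \right)} = \left(\left(-1\right) 0\right)^{2} = 0^{2} = 0$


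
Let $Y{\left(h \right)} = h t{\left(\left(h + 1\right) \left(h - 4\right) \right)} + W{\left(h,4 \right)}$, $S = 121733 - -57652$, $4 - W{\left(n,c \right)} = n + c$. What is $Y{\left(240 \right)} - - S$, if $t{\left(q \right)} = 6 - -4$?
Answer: $181545$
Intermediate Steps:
$W{\left(n,c \right)} = 4 - c - n$ ($W{\left(n,c \right)} = 4 - \left(n + c\right) = 4 - \left(c + n\right) = 4 - c - n$)
$S = 179385$ ($S = 121733 + 57652 = 179385$)
$t{\left(q \right)} = 10$ ($t{\left(q \right)} = 6 + 4 = 10$)
$Y{\left(h \right)} = 9 h$ ($Y{\left(h \right)} = h 10 - h = 10 h - h = 9 h$)
$Y{\left(240 \right)} - - S = 9 \cdot 240 - \left(-1\right) 179385 = 2160 - -179385 = 2160 + 179385 = 181545$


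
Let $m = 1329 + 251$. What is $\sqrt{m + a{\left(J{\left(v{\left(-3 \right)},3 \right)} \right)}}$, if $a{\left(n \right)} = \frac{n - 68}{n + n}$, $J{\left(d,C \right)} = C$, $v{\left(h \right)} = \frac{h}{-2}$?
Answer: $\frac{\sqrt{56490}}{6} \approx 39.613$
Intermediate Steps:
$v{\left(h \right)} = - \frac{h}{2}$ ($v{\left(h \right)} = h \left(- \frac{1}{2}\right) = - \frac{h}{2}$)
$a{\left(n \right)} = \frac{-68 + n}{2 n}$
$m = 1580$
$\sqrt{m + a{\left(J{\left(v{\left(-3 \right)},3 \right)} \right)}} = \sqrt{1580 + \frac{-68 + 3}{2 \cdot 3}} = \sqrt{1580 + \frac{1}{2} \cdot \frac{1}{3} \left(-65\right)} = \sqrt{1580 - \frac{65}{6}} = \sqrt{\frac{9415}{6}} = \frac{\sqrt{56490}}{6}$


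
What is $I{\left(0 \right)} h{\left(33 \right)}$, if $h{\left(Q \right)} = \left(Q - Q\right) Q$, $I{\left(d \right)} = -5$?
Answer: $0$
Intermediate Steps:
$h{\left(Q \right)} = 0$ ($h{\left(Q \right)} = 0 Q = 0$)
$I{\left(0 \right)} h{\left(33 \right)} = \left(-5\right) 0 = 0$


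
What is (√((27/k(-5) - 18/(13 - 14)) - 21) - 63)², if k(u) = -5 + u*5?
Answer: (630 - I*√390)²/100 ≈ 3965.1 - 248.83*I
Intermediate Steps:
k(u) = -5 + 5*u
(√((27/k(-5) - 18/(13 - 14)) - 21) - 63)² = (√((27/(-5 + 5*(-5)) - 18/(13 - 14)) - 21) - 63)² = (√((27/(-5 - 25) - 18/(-1)) - 21) - 63)² = (√((27/(-30) - 18*(-1)) - 21) - 63)² = (√((27*(-1/30) + 18) - 21) - 63)² = (√((-9/10 + 18) - 21) - 63)² = (√(171/10 - 21) - 63)² = (√(-39/10) - 63)² = (I*√390/10 - 63)² = (-63 + I*√390/10)²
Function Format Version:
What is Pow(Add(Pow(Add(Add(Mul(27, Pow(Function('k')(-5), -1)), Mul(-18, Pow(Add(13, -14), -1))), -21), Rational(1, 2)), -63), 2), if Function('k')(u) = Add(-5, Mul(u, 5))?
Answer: Mul(Rational(1, 100), Pow(Add(630, Mul(-1, I, Pow(390, Rational(1, 2)))), 2)) ≈ Add(3965.1, Mul(-248.83, I))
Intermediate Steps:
Function('k')(u) = Add(-5, Mul(5, u))
Pow(Add(Pow(Add(Add(Mul(27, Pow(Function('k')(-5), -1)), Mul(-18, Pow(Add(13, -14), -1))), -21), Rational(1, 2)), -63), 2) = Pow(Add(Pow(Add(Add(Mul(27, Pow(Add(-5, Mul(5, -5)), -1)), Mul(-18, Pow(Add(13, -14), -1))), -21), Rational(1, 2)), -63), 2) = Pow(Add(Pow(Add(Add(Mul(27, Pow(Add(-5, -25), -1)), Mul(-18, Pow(-1, -1))), -21), Rational(1, 2)), -63), 2) = Pow(Add(Pow(Add(Add(Mul(27, Pow(-30, -1)), Mul(-18, -1)), -21), Rational(1, 2)), -63), 2) = Pow(Add(Pow(Add(Add(Mul(27, Rational(-1, 30)), 18), -21), Rational(1, 2)), -63), 2) = Pow(Add(Pow(Add(Add(Rational(-9, 10), 18), -21), Rational(1, 2)), -63), 2) = Pow(Add(Pow(Add(Rational(171, 10), -21), Rational(1, 2)), -63), 2) = Pow(Add(Pow(Rational(-39, 10), Rational(1, 2)), -63), 2) = Pow(Add(Mul(Rational(1, 10), I, Pow(390, Rational(1, 2))), -63), 2) = Pow(Add(-63, Mul(Rational(1, 10), I, Pow(390, Rational(1, 2)))), 2)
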